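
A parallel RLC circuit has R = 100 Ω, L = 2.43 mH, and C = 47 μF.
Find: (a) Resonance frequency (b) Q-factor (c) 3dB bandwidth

Step 1 — Resonance: ω₀ = 1/√(LC) = 1/√(0.00243·4.7e-05) = 2959 rad/s.
Step 2 — f₀ = ω₀/(2π) = 470.9 Hz.
Step 3 — Parallel Q: Q = R/(ω₀L) = 100/(2959·0.00243) = 13.91.
Step 4 — Bandwidth: Δω = ω₀/Q = 212.8 rad/s; BW = Δω/(2π) = 33.86 Hz.

(a) f₀ = 470.9 Hz  (b) Q = 13.91  (c) BW = 33.86 Hz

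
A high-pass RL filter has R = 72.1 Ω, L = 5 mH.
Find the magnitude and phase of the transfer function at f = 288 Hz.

Step 1 — Angular frequency: ω = 2π·288 = 1810 rad/s.
Step 2 — Transfer function: H(jω) = jωL/(R + jωL).
Step 3 — Numerator jωL = j·9.048; denominator R + jωL = 72.1 + j9.048.
Step 4 — H = 0.0155 + j0.1235.
Step 5 — Magnitude: |H| = 0.1245 (-18.1 dB); phase: φ = 82.8°.

|H| = 0.1245 (-18.1 dB), φ = 82.8°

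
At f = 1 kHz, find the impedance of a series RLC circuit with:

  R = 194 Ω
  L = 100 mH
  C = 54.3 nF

Step 1 — Angular frequency: ω = 2π·f = 2π·1000 = 6283 rad/s.
Step 2 — Component impedances:
  R: Z = R = 194 Ω
  L: Z = jωL = j·6283·0.1 = 0 + j628.3 Ω
  C: Z = 1/(jωC) = -j/(ω·C) = 0 - j2931 Ω
Step 3 — Series combination: Z_total = R + L + C = 194 - j2303 Ω = 2311∠-85.2° Ω.

Z = 194 - j2303 Ω = 2311∠-85.2° Ω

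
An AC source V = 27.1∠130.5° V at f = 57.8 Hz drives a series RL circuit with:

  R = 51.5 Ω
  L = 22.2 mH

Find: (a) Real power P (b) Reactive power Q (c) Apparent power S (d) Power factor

Step 1 — Angular frequency: ω = 2π·f = 2π·57.8 = 363.2 rad/s.
Step 2 — Component impedances:
  R: Z = R = 51.5 Ω
  L: Z = jωL = j·363.2·0.0222 = 0 + j8.062 Ω
Step 3 — Series combination: Z_total = R + L = 51.5 + j8.062 Ω = 52.13∠8.9° Ω.
Step 4 — Source phasor: V = 27.1∠130.5° V = -17.6 + j20.61 V.
Step 5 — Current: I = V / Z = -0.2724 + j0.4428 A = 0.5199∠121.6° A.
Step 6 — Complex power: S = V·I* = 13.92 + j2.179 VA.
Step 7 — Real power: P = Re(S) = 13.92 W.
Step 8 — Reactive power: Q = Im(S) = 2.179 VAR.
Step 9 — Apparent power: |S| = 14.09 VA.
Step 10 — Power factor: PF = P/|S| = 0.988 (lagging).

(a) P = 13.92 W  (b) Q = 2.179 VAR  (c) S = 14.09 VA  (d) PF = 0.988 (lagging)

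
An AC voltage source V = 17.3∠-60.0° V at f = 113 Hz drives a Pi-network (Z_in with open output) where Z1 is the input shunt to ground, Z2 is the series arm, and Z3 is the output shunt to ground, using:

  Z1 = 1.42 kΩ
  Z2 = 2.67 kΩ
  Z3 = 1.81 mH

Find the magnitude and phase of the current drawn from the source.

Step 1 — Angular frequency: ω = 2π·f = 2π·113 = 710 rad/s.
Step 2 — Component impedances:
  Z1: Z = R = 1420 Ω
  Z2: Z = R = 2670 Ω
  Z3: Z = jωL = j·710·0.00181 = 0 + j1.285 Ω
Step 3 — With open output, the series arm Z2 and the output shunt Z3 appear in series to ground: Z2 + Z3 = 2670 + j1.285 Ω.
Step 4 — Parallel with input shunt Z1: Z_in = Z1 || (Z2 + Z3) = 927 + j0.1549 Ω = 927∠0.0° Ω.
Step 5 — Source phasor: V = 17.3∠-60.0° V = 8.65 - j14.98 V.
Step 6 — Ohm's law: I = V / Z_total = (8.65 - j14.98) / (927 + j0.1549) = 0.009329 - j0.01616 A.
Step 7 — Convert to polar: |I| = 0.01866 A, ∠I = -60.0°.

I = 0.01866∠-60.0° A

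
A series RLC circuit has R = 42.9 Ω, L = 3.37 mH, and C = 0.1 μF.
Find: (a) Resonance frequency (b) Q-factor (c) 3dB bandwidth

Step 1 — Resonance: ω₀ = 1/√(LC) = 1/√(0.00337·1e-07) = 5.447e+04 rad/s.
Step 2 — f₀ = ω₀/(2π) = 8670 Hz.
Step 3 — Series Q: Q = ω₀L/R = 5.447e+04·0.00337/42.9 = 4.279.
Step 4 — Bandwidth: Δω = ω₀/Q = 1.273e+04 rad/s; BW = Δω/(2π) = 2026 Hz.

(a) f₀ = 8670 Hz  (b) Q = 4.279  (c) BW = 2026 Hz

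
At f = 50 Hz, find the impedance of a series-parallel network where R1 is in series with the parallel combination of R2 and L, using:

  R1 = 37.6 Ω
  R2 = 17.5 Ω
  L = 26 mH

Step 1 — Angular frequency: ω = 2π·f = 2π·50 = 314.2 rad/s.
Step 2 — Component impedances:
  R1: Z = R = 37.6 Ω
  R2: Z = R = 17.5 Ω
  L: Z = jωL = j·314.2·0.026 = 0 + j8.168 Ω
Step 3 — Parallel branch: R2 || L = 1/(1/R2 + 1/L) = 3.13 + j6.707 Ω.
Step 4 — Series with R1: Z_total = R1 + (R2 || L) = 40.73 + j6.707 Ω = 41.28∠9.4° Ω.

Z = 40.73 + j6.707 Ω = 41.28∠9.4° Ω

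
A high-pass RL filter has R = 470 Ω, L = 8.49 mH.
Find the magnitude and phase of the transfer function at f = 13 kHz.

Step 1 — Angular frequency: ω = 2π·1.3e+04 = 8.168e+04 rad/s.
Step 2 — Transfer function: H(jω) = jωL/(R + jωL).
Step 3 — Numerator jωL = j·693.5; denominator R + jωL = 470 + j693.5.
Step 4 — H = 0.6852 + j0.4644.
Step 5 — Magnitude: |H| = 0.8278 (-1.6 dB); phase: φ = 34.1°.

|H| = 0.8278 (-1.6 dB), φ = 34.1°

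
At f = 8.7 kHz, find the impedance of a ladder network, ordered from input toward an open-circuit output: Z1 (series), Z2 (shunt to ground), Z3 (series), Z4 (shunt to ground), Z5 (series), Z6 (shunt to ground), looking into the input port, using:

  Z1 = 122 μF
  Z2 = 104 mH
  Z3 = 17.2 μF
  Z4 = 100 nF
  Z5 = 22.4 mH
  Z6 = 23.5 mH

Step 1 — Angular frequency: ω = 2π·f = 2π·8700 = 5.466e+04 rad/s.
Step 2 — Component impedances:
  Z1: Z = 1/(jωC) = -j/(ω·C) = 0 - j0.1499 Ω
  Z2: Z = jωL = j·5.466e+04·0.104 = 0 + j5685 Ω
  Z3: Z = 1/(jωC) = -j/(ω·C) = 0 - j1.064 Ω
  Z4: Z = 1/(jωC) = -j/(ω·C) = 0 - j182.9 Ω
  Z5: Z = jωL = j·5.466e+04·0.0224 = 0 + j1224 Ω
  Z6: Z = jωL = j·5.466e+04·0.0235 = 0 + j1285 Ω
Step 3 — Ladder network (open output): work backward from the far end, alternating series and parallel combinations. Z_in = 0 - j205.7 Ω = 205.7∠-90.0° Ω.

Z = 0 - j205.7 Ω = 205.7∠-90.0° Ω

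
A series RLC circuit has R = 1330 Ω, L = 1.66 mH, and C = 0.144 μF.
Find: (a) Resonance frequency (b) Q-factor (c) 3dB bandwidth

Step 1 — Resonance condition Im(Z)=0 gives ω₀ = 1/√(LC).
Step 2 — ω₀ = 1/√(0.00166·1.44e-07) = 6.468e+04 rad/s.
Step 3 — f₀ = ω₀/(2π) = 1.029e+04 Hz.
Step 4 — Series Q: Q = ω₀L/R = 6.468e+04·0.00166/1330 = 0.08073.
Step 5 — 3dB bandwidth: Δω = ω₀/Q = 8.012e+05 rad/s; BW = Δω/(2π) = 1.275e+05 Hz.

(a) f₀ = 1.029e+04 Hz  (b) Q = 0.08073  (c) BW = 1.275e+05 Hz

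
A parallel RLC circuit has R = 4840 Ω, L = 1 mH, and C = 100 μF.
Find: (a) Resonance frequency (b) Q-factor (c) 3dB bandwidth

Step 1 — Resonance: ω₀ = 1/√(LC) = 1/√(0.001·0.0001) = 3162 rad/s.
Step 2 — f₀ = ω₀/(2π) = 503.3 Hz.
Step 3 — Parallel Q: Q = R/(ω₀L) = 4840/(3162·0.001) = 1531.
Step 4 — Bandwidth: Δω = ω₀/Q = 2.066 rad/s; BW = Δω/(2π) = 0.3288 Hz.

(a) f₀ = 503.3 Hz  (b) Q = 1531  (c) BW = 0.3288 Hz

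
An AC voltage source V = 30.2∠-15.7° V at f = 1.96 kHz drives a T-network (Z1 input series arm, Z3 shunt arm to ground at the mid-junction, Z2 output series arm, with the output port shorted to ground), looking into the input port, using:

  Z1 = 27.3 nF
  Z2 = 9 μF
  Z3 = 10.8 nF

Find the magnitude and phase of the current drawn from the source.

Step 1 — Angular frequency: ω = 2π·f = 2π·1960 = 1.232e+04 rad/s.
Step 2 — Component impedances:
  Z1: Z = 1/(jωC) = -j/(ω·C) = 0 - j2974 Ω
  Z2: Z = 1/(jωC) = -j/(ω·C) = 0 - j9.022 Ω
  Z3: Z = 1/(jωC) = -j/(ω·C) = 0 - j7519 Ω
Step 3 — With the output port shorted to ground, the output series arm Z2 runs from the junction to ground; the shunt arm Z3 also runs from the junction to ground. They appear in parallel: Z3 || Z2 = 0 - j9.012 Ω.
Step 4 — Series with input arm Z1: Z_in = Z1 + (Z3 || Z2) = 0 - j2983 Ω = 2983∠-90.0° Ω.
Step 5 — Source phasor: V = 30.2∠-15.7° V = 29.07 - j8.172 V.
Step 6 — Ohm's law: I = V / Z_total = (29.07 - j8.172) / (0 - j2983) = 0.002739 + j0.009745 A.
Step 7 — Convert to polar: |I| = 0.01012 A, ∠I = 74.3°.

I = 0.01012∠74.3° A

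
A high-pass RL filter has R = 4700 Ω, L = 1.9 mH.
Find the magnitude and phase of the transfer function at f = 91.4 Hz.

Step 1 — Angular frequency: ω = 2π·91.4 = 574.3 rad/s.
Step 2 — Transfer function: H(jω) = jωL/(R + jωL).
Step 3 — Numerator jωL = j·1.091; denominator R + jωL = 4700 + j1.091.
Step 4 — H = 5.39e-08 + j0.0002322.
Step 5 — Magnitude: |H| = 0.0002322 (-72.7 dB); phase: φ = 90.0°.

|H| = 0.0002322 (-72.7 dB), φ = 90.0°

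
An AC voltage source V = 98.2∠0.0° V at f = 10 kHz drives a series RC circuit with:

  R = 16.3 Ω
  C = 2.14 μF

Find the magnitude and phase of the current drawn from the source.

Step 1 — Angular frequency: ω = 2π·f = 2π·1e+04 = 6.283e+04 rad/s.
Step 2 — Component impedances:
  R: Z = R = 16.3 Ω
  C: Z = 1/(jωC) = -j/(ω·C) = 0 - j7.437 Ω
Step 3 — Series combination: Z_total = R + C = 16.3 - j7.437 Ω = 17.92∠-24.5° Ω.
Step 4 — Source phasor: V = 98.2∠0.0° V = 98.2 V.
Step 5 — Ohm's law: I = V / Z_total = (98.2) / (16.3 - j7.437) = 4.986 + j2.275 A.
Step 6 — Convert to polar: |I| = 5.481 A, ∠I = 24.5°.

I = 5.481∠24.5° A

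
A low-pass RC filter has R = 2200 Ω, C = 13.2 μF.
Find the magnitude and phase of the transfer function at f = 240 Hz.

Step 1 — Angular frequency: ω = 2π·240 = 1508 rad/s.
Step 2 — Transfer function: H(jω) = 1/(1 + jωRC).
Step 3 — Denominator: 1 + jωRC = 1 + j·1508·2200·1.32e-05 = 1 + j43.79.
Step 4 — H = 0.0005212 - j0.02282.
Step 5 — Magnitude: |H| = 0.02283 (-32.8 dB); phase: φ = -88.7°.

|H| = 0.02283 (-32.8 dB), φ = -88.7°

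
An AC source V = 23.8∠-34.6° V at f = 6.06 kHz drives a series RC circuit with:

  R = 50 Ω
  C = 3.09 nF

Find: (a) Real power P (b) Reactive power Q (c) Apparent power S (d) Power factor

Step 1 — Angular frequency: ω = 2π·f = 2π·6060 = 3.808e+04 rad/s.
Step 2 — Component impedances:
  R: Z = R = 50 Ω
  C: Z = 1/(jωC) = -j/(ω·C) = 0 - j8499 Ω
Step 3 — Series combination: Z_total = R + C = 50 - j8499 Ω = 8500∠-89.7° Ω.
Step 4 — Source phasor: V = 23.8∠-34.6° V = 19.59 - j13.51 V.
Step 5 — Current: I = V / Z = 0.001604 + j0.002296 A = 0.0028∠55.1° A.
Step 6 — Complex power: S = V·I* = 0.000392 - j0.06664 VA.
Step 7 — Real power: P = Re(S) = 0.000392 W.
Step 8 — Reactive power: Q = Im(S) = -0.06664 VAR.
Step 9 — Apparent power: |S| = 0.06664 VA.
Step 10 — Power factor: PF = P/|S| = 0.005883 (leading).

(a) P = 0.000392 W  (b) Q = -0.06664 VAR  (c) S = 0.06664 VA  (d) PF = 0.005883 (leading)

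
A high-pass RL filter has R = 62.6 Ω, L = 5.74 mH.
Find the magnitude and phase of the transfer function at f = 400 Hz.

Step 1 — Angular frequency: ω = 2π·400 = 2513 rad/s.
Step 2 — Transfer function: H(jω) = jωL/(R + jωL).
Step 3 — Numerator jωL = j·14.43; denominator R + jωL = 62.6 + j14.43.
Step 4 — H = 0.05043 + j0.2188.
Step 5 — Magnitude: |H| = 0.2246 (-13.0 dB); phase: φ = 77.0°.

|H| = 0.2246 (-13.0 dB), φ = 77.0°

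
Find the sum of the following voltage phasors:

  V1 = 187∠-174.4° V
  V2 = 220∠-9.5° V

Step 1 — Convert each phasor to rectangular form:
  V1 = 187·(cos(-174.4°) + j·sin(-174.4°)) = -186.1 - j18.25 V
  V2 = 220·(cos(-9.5°) + j·sin(-9.5°)) = 217 - j36.31 V
Step 2 — Sum components: V_total = 30.88 - j54.56 V.
Step 3 — Convert to polar: |V_total| = 62.69 V, ∠V_total = -60.5°.

V_total = 62.69∠-60.5° V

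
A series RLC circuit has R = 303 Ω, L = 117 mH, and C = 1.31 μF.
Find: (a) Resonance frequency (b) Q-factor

Step 1 — Resonance condition Im(Z)=0 gives ω₀ = 1/√(LC).
Step 2 — ω₀ = 1/√(0.117·1.31e-06) = 2554 rad/s.
Step 3 — f₀ = ω₀/(2π) = 406.5 Hz.
Step 4 — Series Q: Q = ω₀L/R = 2554·0.117/303 = 0.9863.

(a) f₀ = 406.5 Hz  (b) Q = 0.9863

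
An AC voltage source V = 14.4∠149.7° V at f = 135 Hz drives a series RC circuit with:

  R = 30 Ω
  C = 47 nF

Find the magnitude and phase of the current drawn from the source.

Step 1 — Angular frequency: ω = 2π·f = 2π·135 = 848.2 rad/s.
Step 2 — Component impedances:
  R: Z = R = 30 Ω
  C: Z = 1/(jωC) = -j/(ω·C) = 0 - j2.508e+04 Ω
Step 3 — Series combination: Z_total = R + C = 30 - j2.508e+04 Ω = 2.508e+04∠-89.9° Ω.
Step 4 — Source phasor: V = 14.4∠149.7° V = -12.43 + j7.265 V.
Step 5 — Ohm's law: I = V / Z_total = (-12.43 + j7.265) / (30 - j2.508e+04) = -0.0002902 - j0.0004953 A.
Step 6 — Convert to polar: |I| = 0.0005741 A, ∠I = -120.4°.

I = 0.0005741∠-120.4° A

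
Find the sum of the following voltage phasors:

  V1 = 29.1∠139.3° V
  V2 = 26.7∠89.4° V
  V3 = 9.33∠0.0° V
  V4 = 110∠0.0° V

Step 1 — Convert each phasor to rectangular form:
  V1 = 29.1·(cos(139.3°) + j·sin(139.3°)) = -22.06 + j18.98 V
  V2 = 26.7·(cos(89.4°) + j·sin(89.4°)) = 0.2796 + j26.7 V
  V3 = 9.33·(cos(0.0°) + j·sin(0.0°)) = 9.33 V
  V4 = 110·(cos(0.0°) + j·sin(0.0°)) = 110 V
Step 2 — Sum components: V_total = 97.55 + j45.67 V.
Step 3 — Convert to polar: |V_total| = 107.7 V, ∠V_total = 25.1°.

V_total = 107.7∠25.1° V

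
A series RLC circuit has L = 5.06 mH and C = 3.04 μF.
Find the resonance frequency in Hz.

Step 1 — Resonance condition Im(Z)=0 gives ω₀ = 1/√(LC).
Step 2 — ω₀ = 1/√(0.00506·3.04e-06) = 8063 rad/s.
Step 3 — f₀ = ω₀/(2π) = 1283 Hz.

f₀ = 1283 Hz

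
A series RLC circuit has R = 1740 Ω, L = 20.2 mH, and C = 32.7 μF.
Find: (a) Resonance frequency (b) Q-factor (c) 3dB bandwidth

Step 1 — Resonance: ω₀ = 1/√(LC) = 1/√(0.0202·3.27e-05) = 1230 rad/s.
Step 2 — f₀ = ω₀/(2π) = 195.8 Hz.
Step 3 — Series Q: Q = ω₀L/R = 1230·0.0202/1740 = 0.01428.
Step 4 — Bandwidth: Δω = ω₀/Q = 8.614e+04 rad/s; BW = Δω/(2π) = 1.371e+04 Hz.

(a) f₀ = 195.8 Hz  (b) Q = 0.01428  (c) BW = 1.371e+04 Hz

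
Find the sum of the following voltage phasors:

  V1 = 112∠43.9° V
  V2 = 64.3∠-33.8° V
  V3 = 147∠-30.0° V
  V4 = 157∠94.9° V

Step 1 — Convert each phasor to rectangular form:
  V1 = 112·(cos(43.9°) + j·sin(43.9°)) = 80.7 + j77.66 V
  V2 = 64.3·(cos(-33.8°) + j·sin(-33.8°)) = 53.43 - j35.77 V
  V3 = 147·(cos(-30.0°) + j·sin(-30.0°)) = 127.3 - j73.5 V
  V4 = 157·(cos(94.9°) + j·sin(94.9°)) = -13.41 + j156.4 V
Step 2 — Sum components: V_total = 248 + j124.8 V.
Step 3 — Convert to polar: |V_total| = 277.7 V, ∠V_total = 26.7°.

V_total = 277.7∠26.7° V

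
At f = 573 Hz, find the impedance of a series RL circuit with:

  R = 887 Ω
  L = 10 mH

Step 1 — Angular frequency: ω = 2π·f = 2π·573 = 3600 rad/s.
Step 2 — Component impedances:
  R: Z = R = 887 Ω
  L: Z = jωL = j·3600·0.01 = 0 + j36 Ω
Step 3 — Series combination: Z_total = R + L = 887 + j36 Ω = 887.7∠2.3° Ω.

Z = 887 + j36 Ω = 887.7∠2.3° Ω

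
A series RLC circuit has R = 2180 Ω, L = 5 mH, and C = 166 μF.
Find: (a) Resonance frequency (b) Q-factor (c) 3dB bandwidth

Step 1 — Resonance: ω₀ = 1/√(LC) = 1/√(0.005·0.000166) = 1098 rad/s.
Step 2 — f₀ = ω₀/(2π) = 174.7 Hz.
Step 3 — Series Q: Q = ω₀L/R = 1098·0.005/2180 = 0.002518.
Step 4 — Bandwidth: Δω = ω₀/Q = 4.36e+05 rad/s; BW = Δω/(2π) = 6.939e+04 Hz.

(a) f₀ = 174.7 Hz  (b) Q = 0.002518  (c) BW = 6.939e+04 Hz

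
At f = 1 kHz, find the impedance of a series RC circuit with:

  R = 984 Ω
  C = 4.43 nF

Step 1 — Angular frequency: ω = 2π·f = 2π·1000 = 6283 rad/s.
Step 2 — Component impedances:
  R: Z = R = 984 Ω
  C: Z = 1/(jωC) = -j/(ω·C) = 0 - j3.593e+04 Ω
Step 3 — Series combination: Z_total = R + C = 984 - j3.593e+04 Ω = 3.594e+04∠-88.4° Ω.

Z = 984 - j3.593e+04 Ω = 3.594e+04∠-88.4° Ω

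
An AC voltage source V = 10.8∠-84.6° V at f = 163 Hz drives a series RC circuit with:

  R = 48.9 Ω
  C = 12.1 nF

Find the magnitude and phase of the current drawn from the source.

Step 1 — Angular frequency: ω = 2π·f = 2π·163 = 1024 rad/s.
Step 2 — Component impedances:
  R: Z = R = 48.9 Ω
  C: Z = 1/(jωC) = -j/(ω·C) = 0 - j8.07e+04 Ω
Step 3 — Series combination: Z_total = R + C = 48.9 - j8.07e+04 Ω = 8.07e+04∠-90.0° Ω.
Step 4 — Source phasor: V = 10.8∠-84.6° V = 1.016 - j10.75 V.
Step 5 — Ohm's law: I = V / Z_total = (1.016 - j10.75) / (48.9 - j8.07e+04) = 0.0001333 + j1.251e-05 A.
Step 6 — Convert to polar: |I| = 0.0001338 A, ∠I = 5.4°.

I = 0.0001338∠5.4° A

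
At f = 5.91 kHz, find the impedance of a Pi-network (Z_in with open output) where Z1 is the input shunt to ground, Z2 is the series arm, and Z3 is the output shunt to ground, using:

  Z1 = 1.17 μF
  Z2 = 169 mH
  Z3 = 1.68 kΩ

Step 1 — Angular frequency: ω = 2π·f = 2π·5910 = 3.713e+04 rad/s.
Step 2 — Component impedances:
  Z1: Z = 1/(jωC) = -j/(ω·C) = 0 - j23.02 Ω
  Z2: Z = jωL = j·3.713e+04·0.169 = 0 + j6276 Ω
  Z3: Z = R = 1680 Ω
Step 3 — With open output, the series arm Z2 and the output shunt Z3 appear in series to ground: Z2 + Z3 = 1680 + j6276 Ω.
Step 4 — Parallel with input shunt Z1: Z_in = Z1 || (Z2 + Z3) = 0.02123 - j23.1 Ω = 23.1∠-89.9° Ω.

Z = 0.02123 - j23.1 Ω = 23.1∠-89.9° Ω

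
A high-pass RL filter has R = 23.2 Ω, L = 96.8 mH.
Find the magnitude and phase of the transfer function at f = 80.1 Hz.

Step 1 — Angular frequency: ω = 2π·80.1 = 503.3 rad/s.
Step 2 — Transfer function: H(jω) = jωL/(R + jωL).
Step 3 — Numerator jωL = j·48.72; denominator R + jωL = 23.2 + j48.72.
Step 4 — H = 0.8151 + j0.3882.
Step 5 — Magnitude: |H| = 0.9029 (-0.9 dB); phase: φ = 25.5°.

|H| = 0.9029 (-0.9 dB), φ = 25.5°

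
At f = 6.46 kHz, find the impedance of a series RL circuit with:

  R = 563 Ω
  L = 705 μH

Step 1 — Angular frequency: ω = 2π·f = 2π·6460 = 4.059e+04 rad/s.
Step 2 — Component impedances:
  R: Z = R = 563 Ω
  L: Z = jωL = j·4.059e+04·0.000705 = 0 + j28.62 Ω
Step 3 — Series combination: Z_total = R + L = 563 + j28.62 Ω = 563.7∠2.9° Ω.

Z = 563 + j28.62 Ω = 563.7∠2.9° Ω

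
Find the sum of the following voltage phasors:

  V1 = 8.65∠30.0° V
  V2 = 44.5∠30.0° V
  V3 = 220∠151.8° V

Step 1 — Convert each phasor to rectangular form:
  V1 = 8.65·(cos(30.0°) + j·sin(30.0°)) = 7.491 + j4.325 V
  V2 = 44.5·(cos(30.0°) + j·sin(30.0°)) = 38.54 + j22.25 V
  V3 = 220·(cos(151.8°) + j·sin(151.8°)) = -193.9 + j104 V
Step 2 — Sum components: V_total = -147.9 + j130.5 V.
Step 3 — Convert to polar: |V_total| = 197.2 V, ∠V_total = 138.6°.

V_total = 197.2∠138.6° V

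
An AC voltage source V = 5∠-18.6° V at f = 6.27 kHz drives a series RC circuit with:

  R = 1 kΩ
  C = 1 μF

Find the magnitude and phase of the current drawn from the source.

Step 1 — Angular frequency: ω = 2π·f = 2π·6270 = 3.94e+04 rad/s.
Step 2 — Component impedances:
  R: Z = R = 1000 Ω
  C: Z = 1/(jωC) = -j/(ω·C) = 0 - j25.38 Ω
Step 3 — Series combination: Z_total = R + C = 1000 - j25.38 Ω = 1000∠-1.5° Ω.
Step 4 — Source phasor: V = 5∠-18.6° V = 4.739 - j1.595 V.
Step 5 — Ohm's law: I = V / Z_total = (4.739 - j1.595) / (1000 - j25.38) = 0.004776 - j0.001474 A.
Step 6 — Convert to polar: |I| = 0.004998 A, ∠I = -17.1°.

I = 0.004998∠-17.1° A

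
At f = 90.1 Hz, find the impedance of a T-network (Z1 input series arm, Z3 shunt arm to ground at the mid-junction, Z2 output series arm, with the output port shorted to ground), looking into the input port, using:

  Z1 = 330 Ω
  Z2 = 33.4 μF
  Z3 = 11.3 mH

Step 1 — Angular frequency: ω = 2π·f = 2π·90.1 = 566.1 rad/s.
Step 2 — Component impedances:
  Z1: Z = R = 330 Ω
  Z2: Z = 1/(jωC) = -j/(ω·C) = 0 - j52.89 Ω
  Z3: Z = jωL = j·566.1·0.0113 = 0 + j6.397 Ω
Step 3 — With the output port shorted to ground, the output series arm Z2 runs from the junction to ground; the shunt arm Z3 also runs from the junction to ground. They appear in parallel: Z3 || Z2 = 0 + j7.277 Ω.
Step 4 — Series with input arm Z1: Z_in = Z1 + (Z3 || Z2) = 330 + j7.277 Ω = 330.1∠1.3° Ω.

Z = 330 + j7.277 Ω = 330.1∠1.3° Ω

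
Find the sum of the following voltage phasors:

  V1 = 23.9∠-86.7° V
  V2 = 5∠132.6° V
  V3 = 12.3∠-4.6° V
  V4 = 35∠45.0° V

Step 1 — Convert each phasor to rectangular form:
  V1 = 23.9·(cos(-86.7°) + j·sin(-86.7°)) = 1.376 - j23.86 V
  V2 = 5·(cos(132.6°) + j·sin(132.6°)) = -3.384 + j3.68 V
  V3 = 12.3·(cos(-4.6°) + j·sin(-4.6°)) = 12.26 - j0.9864 V
  V4 = 35·(cos(45.0°) + j·sin(45.0°)) = 24.75 + j24.75 V
Step 2 — Sum components: V_total = 35 + j3.582 V.
Step 3 — Convert to polar: |V_total| = 35.18 V, ∠V_total = 5.8°.

V_total = 35.18∠5.8° V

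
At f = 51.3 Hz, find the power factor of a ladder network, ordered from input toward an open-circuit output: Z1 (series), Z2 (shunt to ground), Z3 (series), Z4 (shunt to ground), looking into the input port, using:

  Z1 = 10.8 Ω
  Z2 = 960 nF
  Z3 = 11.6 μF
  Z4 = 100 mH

Step 1 — Angular frequency: ω = 2π·f = 2π·51.3 = 322.3 rad/s.
Step 2 — Component impedances:
  Z1: Z = R = 10.8 Ω
  Z2: Z = 1/(jωC) = -j/(ω·C) = 0 - j3232 Ω
  Z3: Z = 1/(jωC) = -j/(ω·C) = 0 - j267.5 Ω
  Z4: Z = jωL = j·322.3·0.1 = 0 + j32.23 Ω
Step 3 — Ladder network (open output): work backward from the far end, alternating series and parallel combinations. Z_in = 10.8 - j219.3 Ω = 219.5∠-87.2° Ω.
Step 4 — Power factor: PF = cos(φ) = Re(Z)/|Z| = 10.8/219.5 = 0.0492.
Step 5 — Type: Im(Z) = -219.3 ⇒ leading (phase φ = -87.2°).

PF = 0.0492 (leading, φ = -87.2°)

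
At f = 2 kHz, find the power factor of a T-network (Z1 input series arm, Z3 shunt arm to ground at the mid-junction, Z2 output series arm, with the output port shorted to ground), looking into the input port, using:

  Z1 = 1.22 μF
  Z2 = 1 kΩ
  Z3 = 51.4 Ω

Step 1 — Angular frequency: ω = 2π·f = 2π·2000 = 1.257e+04 rad/s.
Step 2 — Component impedances:
  Z1: Z = 1/(jωC) = -j/(ω·C) = 0 - j65.23 Ω
  Z2: Z = R = 1000 Ω
  Z3: Z = R = 51.4 Ω
Step 3 — With the output port shorted to ground, the output series arm Z2 runs from the junction to ground; the shunt arm Z3 also runs from the junction to ground. They appear in parallel: Z3 || Z2 = 48.89 Ω.
Step 4 — Series with input arm Z1: Z_in = Z1 + (Z3 || Z2) = 48.89 - j65.23 Ω = 81.51∠-53.1° Ω.
Step 5 — Power factor: PF = cos(φ) = Re(Z)/|Z| = 48.887/81.514 = 0.5997.
Step 6 — Type: Im(Z) = -65.23 ⇒ leading (phase φ = -53.1°).

PF = 0.5997 (leading, φ = -53.1°)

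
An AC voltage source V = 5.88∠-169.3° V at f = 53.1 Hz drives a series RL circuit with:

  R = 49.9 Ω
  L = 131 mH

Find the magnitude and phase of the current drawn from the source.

Step 1 — Angular frequency: ω = 2π·f = 2π·53.1 = 333.6 rad/s.
Step 2 — Component impedances:
  R: Z = R = 49.9 Ω
  L: Z = jωL = j·333.6·0.131 = 0 + j43.71 Ω
Step 3 — Series combination: Z_total = R + L = 49.9 + j43.71 Ω = 66.33∠41.2° Ω.
Step 4 — Source phasor: V = 5.88∠-169.3° V = -5.778 - j1.092 V.
Step 5 — Ohm's law: I = V / Z_total = (-5.778 - j1.092) / (49.9 + j43.71) = -0.07636 + j0.04501 A.
Step 6 — Convert to polar: |I| = 0.08864 A, ∠I = 149.5°.

I = 0.08864∠149.5° A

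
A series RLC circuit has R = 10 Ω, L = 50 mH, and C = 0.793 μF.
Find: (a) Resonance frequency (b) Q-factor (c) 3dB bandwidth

Step 1 — Resonance: ω₀ = 1/√(LC) = 1/√(0.05·7.93e-07) = 5022 rad/s.
Step 2 — f₀ = ω₀/(2π) = 799.3 Hz.
Step 3 — Series Q: Q = ω₀L/R = 5022·0.05/10 = 25.11.
Step 4 — Bandwidth: Δω = ω₀/Q = 200 rad/s; BW = Δω/(2π) = 31.83 Hz.

(a) f₀ = 799.3 Hz  (b) Q = 25.11  (c) BW = 31.83 Hz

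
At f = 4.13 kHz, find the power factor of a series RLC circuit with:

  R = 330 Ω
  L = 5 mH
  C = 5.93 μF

Step 1 — Angular frequency: ω = 2π·f = 2π·4130 = 2.595e+04 rad/s.
Step 2 — Component impedances:
  R: Z = R = 330 Ω
  L: Z = jωL = j·2.595e+04·0.005 = 0 + j129.7 Ω
  C: Z = 1/(jωC) = -j/(ω·C) = 0 - j6.499 Ω
Step 3 — Series combination: Z_total = R + L + C = 330 + j123.2 Ω = 352.3∠20.5° Ω.
Step 4 — Power factor: PF = cos(φ) = Re(Z)/|Z| = 330/352.26 = 0.9368.
Step 5 — Type: Im(Z) = 123.2 ⇒ lagging (phase φ = 20.5°).

PF = 0.9368 (lagging, φ = 20.5°)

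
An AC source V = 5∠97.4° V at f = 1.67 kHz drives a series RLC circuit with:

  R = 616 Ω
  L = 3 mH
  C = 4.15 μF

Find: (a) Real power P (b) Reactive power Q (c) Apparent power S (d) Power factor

Step 1 — Angular frequency: ω = 2π·f = 2π·1670 = 1.049e+04 rad/s.
Step 2 — Component impedances:
  R: Z = R = 616 Ω
  L: Z = jωL = j·1.049e+04·0.003 = 0 + j31.48 Ω
  C: Z = 1/(jωC) = -j/(ω·C) = 0 - j22.96 Ω
Step 3 — Series combination: Z_total = R + L + C = 616 + j8.514 Ω = 616.1∠0.8° Ω.
Step 4 — Source phasor: V = 5∠97.4° V = -0.644 + j4.958 V.
Step 5 — Current: I = V / Z = -0.000934 + j0.008062 A = 0.008116∠96.6° A.
Step 6 — Complex power: S = V·I* = 0.04058 + j0.0005608 VA.
Step 7 — Real power: P = Re(S) = 0.04058 W.
Step 8 — Reactive power: Q = Im(S) = 0.0005608 VAR.
Step 9 — Apparent power: |S| = 0.04058 VA.
Step 10 — Power factor: PF = P/|S| = 0.9999 (lagging).

(a) P = 0.04058 W  (b) Q = 0.0005608 VAR  (c) S = 0.04058 VA  (d) PF = 0.9999 (lagging)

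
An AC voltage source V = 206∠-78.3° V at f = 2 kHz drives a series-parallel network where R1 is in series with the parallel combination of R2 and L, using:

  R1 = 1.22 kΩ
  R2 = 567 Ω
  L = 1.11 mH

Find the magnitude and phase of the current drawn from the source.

Step 1 — Angular frequency: ω = 2π·f = 2π·2000 = 1.257e+04 rad/s.
Step 2 — Component impedances:
  R1: Z = R = 1220 Ω
  R2: Z = R = 567 Ω
  L: Z = jωL = j·1.257e+04·0.00111 = 0 + j13.95 Ω
Step 3 — Parallel branch: R2 || L = 1/(1/R2 + 1/L) = 0.3429 + j13.94 Ω.
Step 4 — Series with R1: Z_total = R1 + (R2 || L) = 1220 + j13.94 Ω = 1220∠0.7° Ω.
Step 5 — Source phasor: V = 206∠-78.3° V = 41.77 - j201.7 V.
Step 6 — Ohm's law: I = V / Z_total = (41.77 - j201.7) / (1220 + j13.94) = 0.03234 - j0.1657 A.
Step 7 — Convert to polar: |I| = 0.1688 A, ∠I = -79.0°.

I = 0.1688∠-79.0° A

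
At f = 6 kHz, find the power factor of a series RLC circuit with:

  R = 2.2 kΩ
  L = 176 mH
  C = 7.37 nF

Step 1 — Angular frequency: ω = 2π·f = 2π·6000 = 3.77e+04 rad/s.
Step 2 — Component impedances:
  R: Z = R = 2200 Ω
  L: Z = jωL = j·3.77e+04·0.176 = 0 + j6635 Ω
  C: Z = 1/(jωC) = -j/(ω·C) = 0 - j3599 Ω
Step 3 — Series combination: Z_total = R + L + C = 2200 + j3036 Ω = 3749∠54.1° Ω.
Step 4 — Power factor: PF = cos(φ) = Re(Z)/|Z| = 2200/3749 = 0.5868.
Step 5 — Type: Im(Z) = 3036 ⇒ lagging (phase φ = 54.1°).

PF = 0.5868 (lagging, φ = 54.1°)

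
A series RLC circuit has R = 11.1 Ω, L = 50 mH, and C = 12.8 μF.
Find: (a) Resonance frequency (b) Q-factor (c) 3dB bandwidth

Step 1 — Resonance: ω₀ = 1/√(LC) = 1/√(0.05·1.28e-05) = 1250 rad/s.
Step 2 — f₀ = ω₀/(2π) = 198.9 Hz.
Step 3 — Series Q: Q = ω₀L/R = 1250·0.05/11.1 = 5.631.
Step 4 — Bandwidth: Δω = ω₀/Q = 222 rad/s; BW = Δω/(2π) = 35.33 Hz.

(a) f₀ = 198.9 Hz  (b) Q = 5.631  (c) BW = 35.33 Hz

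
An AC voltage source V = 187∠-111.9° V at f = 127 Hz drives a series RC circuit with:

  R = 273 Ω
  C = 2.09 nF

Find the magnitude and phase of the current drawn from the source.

Step 1 — Angular frequency: ω = 2π·f = 2π·127 = 798 rad/s.
Step 2 — Component impedances:
  R: Z = R = 273 Ω
  C: Z = 1/(jωC) = -j/(ω·C) = 0 - j5.996e+05 Ω
Step 3 — Series combination: Z_total = R + C = 273 - j5.996e+05 Ω = 5.996e+05∠-90.0° Ω.
Step 4 — Source phasor: V = 187∠-111.9° V = -69.75 - j173.5 V.
Step 5 — Ohm's law: I = V / Z_total = (-69.75 - j173.5) / (273 - j5.996e+05) = 0.0002893 - j0.0001165 A.
Step 6 — Convert to polar: |I| = 0.0003119 A, ∠I = -21.9°.

I = 0.0003119∠-21.9° A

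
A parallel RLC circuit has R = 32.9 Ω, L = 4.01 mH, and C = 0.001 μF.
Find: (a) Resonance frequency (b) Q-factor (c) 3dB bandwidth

Step 1 — Resonance: ω₀ = 1/√(LC) = 1/√(0.00401·1e-09) = 4.994e+05 rad/s.
Step 2 — f₀ = ω₀/(2π) = 7.948e+04 Hz.
Step 3 — Parallel Q: Q = R/(ω₀L) = 32.9/(4.994e+05·0.00401) = 0.01643.
Step 4 — Bandwidth: Δω = ω₀/Q = 3.04e+07 rad/s; BW = Δω/(2π) = 4.838e+06 Hz.

(a) f₀ = 7.948e+04 Hz  (b) Q = 0.01643  (c) BW = 4.838e+06 Hz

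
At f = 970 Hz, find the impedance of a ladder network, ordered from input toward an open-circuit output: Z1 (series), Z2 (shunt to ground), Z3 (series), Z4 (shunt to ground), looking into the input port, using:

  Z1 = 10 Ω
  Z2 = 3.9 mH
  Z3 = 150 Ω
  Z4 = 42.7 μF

Step 1 — Angular frequency: ω = 2π·f = 2π·970 = 6095 rad/s.
Step 2 — Component impedances:
  Z1: Z = R = 10 Ω
  Z2: Z = jωL = j·6095·0.0039 = 0 + j23.77 Ω
  Z3: Z = R = 150 Ω
  Z4: Z = 1/(jωC) = -j/(ω·C) = 0 - j3.843 Ω
Step 3 — Ladder network (open output): work backward from the far end, alternating series and parallel combinations. Z_in = 13.7 + j23.28 Ω = 27.01∠59.5° Ω.

Z = 13.7 + j23.28 Ω = 27.01∠59.5° Ω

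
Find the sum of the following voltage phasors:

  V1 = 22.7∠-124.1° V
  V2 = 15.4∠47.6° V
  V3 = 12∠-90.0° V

Step 1 — Convert each phasor to rectangular form:
  V1 = 22.7·(cos(-124.1°) + j·sin(-124.1°)) = -12.73 - j18.8 V
  V2 = 15.4·(cos(47.6°) + j·sin(47.6°)) = 10.38 + j11.37 V
  V3 = 12·(cos(-90.0°) + j·sin(-90.0°)) = 0 - j12 V
Step 2 — Sum components: V_total = -2.342 - j19.42 V.
Step 3 — Convert to polar: |V_total| = 19.57 V, ∠V_total = -96.9°.

V_total = 19.57∠-96.9° V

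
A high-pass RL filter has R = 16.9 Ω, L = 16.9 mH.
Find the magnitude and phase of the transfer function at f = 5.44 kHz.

Step 1 — Angular frequency: ω = 2π·5440 = 3.418e+04 rad/s.
Step 2 — Transfer function: H(jω) = jωL/(R + jωL).
Step 3 — Numerator jωL = j·577.7; denominator R + jωL = 16.9 + j577.7.
Step 4 — H = 0.9991 + j0.02923.
Step 5 — Magnitude: |H| = 0.9996 (-0.0 dB); phase: φ = 1.7°.

|H| = 0.9996 (-0.0 dB), φ = 1.7°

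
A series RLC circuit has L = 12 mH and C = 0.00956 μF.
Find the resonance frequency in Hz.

Step 1 — Resonance condition Im(Z)=0 gives ω₀ = 1/√(LC).
Step 2 — ω₀ = 1/√(0.012·9.56e-09) = 9.336e+04 rad/s.
Step 3 — f₀ = ω₀/(2π) = 1.486e+04 Hz.

f₀ = 1.486e+04 Hz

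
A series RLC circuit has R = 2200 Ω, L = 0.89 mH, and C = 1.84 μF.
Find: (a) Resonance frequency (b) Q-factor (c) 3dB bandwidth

Step 1 — Resonance condition Im(Z)=0 gives ω₀ = 1/√(LC).
Step 2 — ω₀ = 1/√(0.00089·1.84e-06) = 2.471e+04 rad/s.
Step 3 — f₀ = ω₀/(2π) = 3933 Hz.
Step 4 — Series Q: Q = ω₀L/R = 2.471e+04·0.00089/2200 = 0.009997.
Step 5 — 3dB bandwidth: Δω = ω₀/Q = 2.472e+06 rad/s; BW = Δω/(2π) = 3.934e+05 Hz.

(a) f₀ = 3933 Hz  (b) Q = 0.009997  (c) BW = 3.934e+05 Hz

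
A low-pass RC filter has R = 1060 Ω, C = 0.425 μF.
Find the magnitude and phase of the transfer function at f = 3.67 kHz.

Step 1 — Angular frequency: ω = 2π·3670 = 2.306e+04 rad/s.
Step 2 — Transfer function: H(jω) = 1/(1 + jωRC).
Step 3 — Denominator: 1 + jωRC = 1 + j·2.306e+04·1060·4.25e-07 = 1 + j10.39.
Step 4 — H = 0.009181 - j0.09538.
Step 5 — Magnitude: |H| = 0.09582 (-20.4 dB); phase: φ = -84.5°.

|H| = 0.09582 (-20.4 dB), φ = -84.5°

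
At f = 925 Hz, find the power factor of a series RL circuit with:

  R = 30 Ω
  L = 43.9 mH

Step 1 — Angular frequency: ω = 2π·f = 2π·925 = 5812 rad/s.
Step 2 — Component impedances:
  R: Z = R = 30 Ω
  L: Z = jωL = j·5812·0.0439 = 0 + j255.1 Ω
Step 3 — Series combination: Z_total = R + L = 30 + j255.1 Ω = 256.9∠83.3° Ω.
Step 4 — Power factor: PF = cos(φ) = Re(Z)/|Z| = 30/256.9 = 0.1168.
Step 5 — Type: Im(Z) = 255.1 ⇒ lagging (phase φ = 83.3°).

PF = 0.1168 (lagging, φ = 83.3°)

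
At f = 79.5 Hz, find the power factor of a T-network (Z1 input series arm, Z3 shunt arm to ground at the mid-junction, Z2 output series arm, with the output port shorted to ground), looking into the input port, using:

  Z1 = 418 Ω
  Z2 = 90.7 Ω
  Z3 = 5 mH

Step 1 — Angular frequency: ω = 2π·f = 2π·79.5 = 499.5 rad/s.
Step 2 — Component impedances:
  Z1: Z = R = 418 Ω
  Z2: Z = R = 90.7 Ω
  Z3: Z = jωL = j·499.5·0.005 = 0 + j2.498 Ω
Step 3 — With the output port shorted to ground, the output series arm Z2 runs from the junction to ground; the shunt arm Z3 also runs from the junction to ground. They appear in parallel: Z3 || Z2 = 0.06872 + j2.496 Ω.
Step 4 — Series with input arm Z1: Z_in = Z1 + (Z3 || Z2) = 418.1 + j2.496 Ω = 418.1∠0.3° Ω.
Step 5 — Power factor: PF = cos(φ) = Re(Z)/|Z| = 418.1/418.1 = 1.
Step 6 — Type: Im(Z) = 2.496 ⇒ lagging (phase φ = 0.3°).

PF = 1 (lagging, φ = 0.3°)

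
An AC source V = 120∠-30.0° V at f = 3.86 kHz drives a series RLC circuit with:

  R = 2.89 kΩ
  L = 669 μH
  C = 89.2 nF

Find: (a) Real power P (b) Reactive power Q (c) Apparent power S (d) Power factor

Step 1 — Angular frequency: ω = 2π·f = 2π·3860 = 2.425e+04 rad/s.
Step 2 — Component impedances:
  R: Z = R = 2890 Ω
  L: Z = jωL = j·2.425e+04·0.000669 = 0 + j16.23 Ω
  C: Z = 1/(jωC) = -j/(ω·C) = 0 - j462.2 Ω
Step 3 — Series combination: Z_total = R + L + C = 2890 - j446 Ω = 2924∠-8.8° Ω.
Step 4 — Source phasor: V = 120∠-30.0° V = 103.9 - j60 V.
Step 5 — Current: I = V / Z = 0.03825 - j0.01486 A = 0.04104∠-21.2° A.
Step 6 — Complex power: S = V·I* = 4.867 - j0.7511 VA.
Step 7 — Real power: P = Re(S) = 4.867 W.
Step 8 — Reactive power: Q = Im(S) = -0.7511 VAR.
Step 9 — Apparent power: |S| = 4.924 VA.
Step 10 — Power factor: PF = P/|S| = 0.9883 (leading).

(a) P = 4.867 W  (b) Q = -0.7511 VAR  (c) S = 4.924 VA  (d) PF = 0.9883 (leading)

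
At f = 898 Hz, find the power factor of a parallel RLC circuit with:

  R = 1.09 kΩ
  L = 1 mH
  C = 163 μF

Step 1 — Angular frequency: ω = 2π·f = 2π·898 = 5642 rad/s.
Step 2 — Component impedances:
  R: Z = R = 1090 Ω
  L: Z = jωL = j·5642·0.001 = 0 + j5.642 Ω
  C: Z = 1/(jωC) = -j/(ω·C) = 0 - j1.087 Ω
Step 3 — Parallel combination: 1/Z_total = 1/R + 1/L + 1/C; Z_total = 0.001664 - j1.347 Ω = 1.347∠-89.9° Ω.
Step 4 — Power factor: PF = cos(φ) = Re(Z)/|Z| = 0.0016643/1.3469 = 0.001236.
Step 5 — Type: Im(Z) = -1.347 ⇒ leading (phase φ = -89.9°).

PF = 0.001236 (leading, φ = -89.9°)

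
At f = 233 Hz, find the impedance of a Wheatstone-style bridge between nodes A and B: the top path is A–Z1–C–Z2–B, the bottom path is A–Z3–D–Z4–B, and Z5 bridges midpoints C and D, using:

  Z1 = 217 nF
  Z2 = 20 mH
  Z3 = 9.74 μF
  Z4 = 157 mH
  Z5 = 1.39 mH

Step 1 — Angular frequency: ω = 2π·f = 2π·233 = 1464 rad/s.
Step 2 — Component impedances:
  Z1: Z = 1/(jωC) = -j/(ω·C) = 0 - j3148 Ω
  Z2: Z = jωL = j·1464·0.02 = 0 + j29.28 Ω
  Z3: Z = 1/(jωC) = -j/(ω·C) = 0 - j70.13 Ω
  Z4: Z = jωL = j·1464·0.157 = 0 + j229.8 Ω
  Z5: Z = jωL = j·1464·0.00139 = 0 + j2.035 Ω
Step 3 — Bridge requires nodal analysis (the Z5 bridge couples midpoints C and D, so the two paths cannot be reduced to a simple series/parallel combination). Setting node B to ground and injecting 1 A at node A, the 3-node admittance system at A, C, D solves to V_A = Z_AB = 0 - j41.12 Ω = 41.12∠-90.0° Ω.

Z = 0 - j41.12 Ω = 41.12∠-90.0° Ω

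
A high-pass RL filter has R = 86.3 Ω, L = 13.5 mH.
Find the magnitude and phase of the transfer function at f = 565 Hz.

Step 1 — Angular frequency: ω = 2π·565 = 3550 rad/s.
Step 2 — Transfer function: H(jω) = jωL/(R + jωL).
Step 3 — Numerator jωL = j·47.92; denominator R + jωL = 86.3 + j47.92.
Step 4 — H = 0.2357 + j0.4244.
Step 5 — Magnitude: |H| = 0.4855 (-6.3 dB); phase: φ = 61.0°.

|H| = 0.4855 (-6.3 dB), φ = 61.0°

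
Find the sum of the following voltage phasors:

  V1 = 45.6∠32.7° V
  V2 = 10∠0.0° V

Step 1 — Convert each phasor to rectangular form:
  V1 = 45.6·(cos(32.7°) + j·sin(32.7°)) = 38.37 + j24.63 V
  V2 = 10·(cos(0.0°) + j·sin(0.0°)) = 10 V
Step 2 — Sum components: V_total = 48.37 + j24.63 V.
Step 3 — Convert to polar: |V_total| = 54.28 V, ∠V_total = 27.0°.

V_total = 54.28∠27.0° V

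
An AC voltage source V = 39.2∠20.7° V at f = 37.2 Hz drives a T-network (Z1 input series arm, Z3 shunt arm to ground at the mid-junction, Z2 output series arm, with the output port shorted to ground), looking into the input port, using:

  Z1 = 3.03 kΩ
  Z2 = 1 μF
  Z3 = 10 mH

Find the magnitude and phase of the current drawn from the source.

Step 1 — Angular frequency: ω = 2π·f = 2π·37.2 = 233.7 rad/s.
Step 2 — Component impedances:
  Z1: Z = R = 3030 Ω
  Z2: Z = 1/(jωC) = -j/(ω·C) = 0 - j4278 Ω
  Z3: Z = jωL = j·233.7·0.01 = 0 + j2.337 Ω
Step 3 — With the output port shorted to ground, the output series arm Z2 runs from the junction to ground; the shunt arm Z3 also runs from the junction to ground. They appear in parallel: Z3 || Z2 = 0 + j2.339 Ω.
Step 4 — Series with input arm Z1: Z_in = Z1 + (Z3 || Z2) = 3030 + j2.339 Ω = 3030∠0.0° Ω.
Step 5 — Source phasor: V = 39.2∠20.7° V = 36.67 + j13.86 V.
Step 6 — Ohm's law: I = V / Z_total = (36.67 + j13.86) / (3030 + j2.339) = 0.01211 + j0.004564 A.
Step 7 — Convert to polar: |I| = 0.01294 A, ∠I = 20.7°.

I = 0.01294∠20.7° A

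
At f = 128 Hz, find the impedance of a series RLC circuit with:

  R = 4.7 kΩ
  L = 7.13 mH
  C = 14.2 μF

Step 1 — Angular frequency: ω = 2π·f = 2π·128 = 804.2 rad/s.
Step 2 — Component impedances:
  R: Z = R = 4700 Ω
  L: Z = jωL = j·804.2·0.00713 = 0 + j5.734 Ω
  C: Z = 1/(jωC) = -j/(ω·C) = 0 - j87.56 Ω
Step 3 — Series combination: Z_total = R + L + C = 4700 - j81.83 Ω = 4701∠-1.0° Ω.

Z = 4700 - j81.83 Ω = 4701∠-1.0° Ω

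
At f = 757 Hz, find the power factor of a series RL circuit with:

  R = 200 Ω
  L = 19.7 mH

Step 1 — Angular frequency: ω = 2π·f = 2π·757 = 4756 rad/s.
Step 2 — Component impedances:
  R: Z = R = 200 Ω
  L: Z = jωL = j·4756·0.0197 = 0 + j93.7 Ω
Step 3 — Series combination: Z_total = R + L = 200 + j93.7 Ω = 220.9∠25.1° Ω.
Step 4 — Power factor: PF = cos(φ) = Re(Z)/|Z| = 200/220.861 = 0.9055.
Step 5 — Type: Im(Z) = 93.7 ⇒ lagging (phase φ = 25.1°).

PF = 0.9055 (lagging, φ = 25.1°)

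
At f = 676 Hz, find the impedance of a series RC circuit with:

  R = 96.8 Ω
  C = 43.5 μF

Step 1 — Angular frequency: ω = 2π·f = 2π·676 = 4247 rad/s.
Step 2 — Component impedances:
  R: Z = R = 96.8 Ω
  C: Z = 1/(jωC) = -j/(ω·C) = 0 - j5.412 Ω
Step 3 — Series combination: Z_total = R + C = 96.8 - j5.412 Ω = 96.95∠-3.2° Ω.

Z = 96.8 - j5.412 Ω = 96.95∠-3.2° Ω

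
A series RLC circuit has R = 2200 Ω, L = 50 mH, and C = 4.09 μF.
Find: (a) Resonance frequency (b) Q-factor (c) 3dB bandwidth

Step 1 — Resonance condition Im(Z)=0 gives ω₀ = 1/√(LC).
Step 2 — ω₀ = 1/√(0.05·4.09e-06) = 2211 rad/s.
Step 3 — f₀ = ω₀/(2π) = 351.9 Hz.
Step 4 — Series Q: Q = ω₀L/R = 2211·0.05/2200 = 0.05026.
Step 5 — 3dB bandwidth: Δω = ω₀/Q = 4.4e+04 rad/s; BW = Δω/(2π) = 7003 Hz.

(a) f₀ = 351.9 Hz  (b) Q = 0.05026  (c) BW = 7003 Hz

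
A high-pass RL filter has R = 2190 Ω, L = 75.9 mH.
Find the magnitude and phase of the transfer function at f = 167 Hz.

Step 1 — Angular frequency: ω = 2π·167 = 1049 rad/s.
Step 2 — Transfer function: H(jω) = jωL/(R + jωL).
Step 3 — Numerator jωL = j·79.64; denominator R + jωL = 2190 + j79.64.
Step 4 — H = 0.001321 + j0.03632.
Step 5 — Magnitude: |H| = 0.03634 (-28.8 dB); phase: φ = 87.9°.

|H| = 0.03634 (-28.8 dB), φ = 87.9°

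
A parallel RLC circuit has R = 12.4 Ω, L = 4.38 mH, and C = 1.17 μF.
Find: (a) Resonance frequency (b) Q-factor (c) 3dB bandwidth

Step 1 — Resonance: ω₀ = 1/√(LC) = 1/√(0.00438·1.17e-06) = 1.397e+04 rad/s.
Step 2 — f₀ = ω₀/(2π) = 2223 Hz.
Step 3 — Parallel Q: Q = R/(ω₀L) = 12.4/(1.397e+04·0.00438) = 0.2027.
Step 4 — Bandwidth: Δω = ω₀/Q = 6.893e+04 rad/s; BW = Δω/(2π) = 1.097e+04 Hz.

(a) f₀ = 2223 Hz  (b) Q = 0.2027  (c) BW = 1.097e+04 Hz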